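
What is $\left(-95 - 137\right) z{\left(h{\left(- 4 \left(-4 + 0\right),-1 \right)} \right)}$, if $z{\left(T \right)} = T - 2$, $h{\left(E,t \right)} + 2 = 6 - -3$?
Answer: $-1160$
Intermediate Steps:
$h{\left(E,t \right)} = 7$ ($h{\left(E,t \right)} = -2 + \left(6 - -3\right) = -2 + \left(6 + 3\right) = -2 + 9 = 7$)
$z{\left(T \right)} = -2 + T$
$\left(-95 - 137\right) z{\left(h{\left(- 4 \left(-4 + 0\right),-1 \right)} \right)} = \left(-95 - 137\right) \left(-2 + 7\right) = \left(-232\right) 5 = -1160$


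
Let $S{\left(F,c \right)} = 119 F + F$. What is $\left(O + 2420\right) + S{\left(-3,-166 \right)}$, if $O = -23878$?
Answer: $-21818$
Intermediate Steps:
$S{\left(F,c \right)} = 120 F$
$\left(O + 2420\right) + S{\left(-3,-166 \right)} = \left(-23878 + 2420\right) + 120 \left(-3\right) = -21458 - 360 = -21818$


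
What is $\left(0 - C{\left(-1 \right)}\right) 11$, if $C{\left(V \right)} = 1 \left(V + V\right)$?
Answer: $22$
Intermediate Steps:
$C{\left(V \right)} = 2 V$ ($C{\left(V \right)} = 1 \cdot 2 V = 2 V$)
$\left(0 - C{\left(-1 \right)}\right) 11 = \left(0 - 2 \left(-1\right)\right) 11 = \left(0 - -2\right) 11 = \left(0 + 2\right) 11 = 2 \cdot 11 = 22$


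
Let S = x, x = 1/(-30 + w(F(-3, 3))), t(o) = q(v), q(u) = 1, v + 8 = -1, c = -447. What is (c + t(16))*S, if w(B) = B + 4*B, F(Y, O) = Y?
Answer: 446/45 ≈ 9.9111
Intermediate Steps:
w(B) = 5*B
v = -9 (v = -8 - 1 = -9)
t(o) = 1
x = -1/45 (x = 1/(-30 + 5*(-3)) = 1/(-30 - 15) = 1/(-45) = -1/45 ≈ -0.022222)
S = -1/45 ≈ -0.022222
(c + t(16))*S = (-447 + 1)*(-1/45) = -446*(-1/45) = 446/45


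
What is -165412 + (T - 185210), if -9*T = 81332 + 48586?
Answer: -1095172/3 ≈ -3.6506e+5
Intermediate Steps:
T = -43306/3 (T = -(81332 + 48586)/9 = -1/9*129918 = -43306/3 ≈ -14435.)
-165412 + (T - 185210) = -165412 + (-43306/3 - 185210) = -165412 - 598936/3 = -1095172/3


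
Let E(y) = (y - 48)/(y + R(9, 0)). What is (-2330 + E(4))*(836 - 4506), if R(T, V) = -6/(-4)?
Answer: 8580460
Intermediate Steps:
R(T, V) = 3/2 (R(T, V) = -6*(-1/4) = 3/2)
E(y) = (-48 + y)/(3/2 + y) (E(y) = (y - 48)/(y + 3/2) = (-48 + y)/(3/2 + y))
(-2330 + E(4))*(836 - 4506) = (-2330 + 2*(-48 + 4)/(3 + 2*4))*(836 - 4506) = (-2330 + 2*(-44)/(3 + 8))*(-3670) = (-2330 + 2*(-44)/11)*(-3670) = (-2330 + 2*(1/11)*(-44))*(-3670) = (-2330 - 8)*(-3670) = -2338*(-3670) = 8580460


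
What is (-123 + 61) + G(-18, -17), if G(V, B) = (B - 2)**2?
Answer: 299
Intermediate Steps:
G(V, B) = (-2 + B)**2
(-123 + 61) + G(-18, -17) = (-123 + 61) + (-2 - 17)**2 = -62 + (-19)**2 = -62 + 361 = 299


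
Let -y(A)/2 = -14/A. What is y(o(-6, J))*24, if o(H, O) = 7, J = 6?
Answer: 96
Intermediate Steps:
y(A) = 28/A (y(A) = -(-28)/A = 28/A)
y(o(-6, J))*24 = (28/7)*24 = (28*(⅐))*24 = 4*24 = 96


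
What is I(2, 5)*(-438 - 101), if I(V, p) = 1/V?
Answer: -539/2 ≈ -269.50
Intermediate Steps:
I(2, 5)*(-438 - 101) = (-438 - 101)/2 = (1/2)*(-539) = -539/2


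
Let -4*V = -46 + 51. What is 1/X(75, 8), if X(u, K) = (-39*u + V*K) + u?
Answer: -1/2860 ≈ -0.00034965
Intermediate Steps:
V = -5/4 (V = -(-46 + 51)/4 = -¼*5 = -5/4 ≈ -1.2500)
X(u, K) = -38*u - 5*K/4 (X(u, K) = (-39*u - 5*K/4) + u = -38*u - 5*K/4)
1/X(75, 8) = 1/(-38*75 - 5/4*8) = 1/(-2850 - 10) = 1/(-2860) = -1/2860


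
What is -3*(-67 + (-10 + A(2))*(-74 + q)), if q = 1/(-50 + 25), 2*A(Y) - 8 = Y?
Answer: -4548/5 ≈ -909.60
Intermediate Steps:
A(Y) = 4 + Y/2
q = -1/25 (q = 1/(-25) = -1/25 ≈ -0.040000)
-3*(-67 + (-10 + A(2))*(-74 + q)) = -3*(-67 + (-10 + (4 + (½)*2))*(-74 - 1/25)) = -3*(-67 + (-10 + (4 + 1))*(-1851/25)) = -3*(-67 + (-10 + 5)*(-1851/25)) = -3*(-67 - 5*(-1851/25)) = -3*(-67 + 1851/5) = -3*1516/5 = -4548/5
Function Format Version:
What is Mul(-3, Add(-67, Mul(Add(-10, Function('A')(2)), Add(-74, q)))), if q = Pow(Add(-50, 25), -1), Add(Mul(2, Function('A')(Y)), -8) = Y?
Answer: Rational(-4548, 5) ≈ -909.60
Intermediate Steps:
Function('A')(Y) = Add(4, Mul(Rational(1, 2), Y))
q = Rational(-1, 25) (q = Pow(-25, -1) = Rational(-1, 25) ≈ -0.040000)
Mul(-3, Add(-67, Mul(Add(-10, Function('A')(2)), Add(-74, q)))) = Mul(-3, Add(-67, Mul(Add(-10, Add(4, Mul(Rational(1, 2), 2))), Add(-74, Rational(-1, 25))))) = Mul(-3, Add(-67, Mul(Add(-10, Add(4, 1)), Rational(-1851, 25)))) = Mul(-3, Add(-67, Mul(Add(-10, 5), Rational(-1851, 25)))) = Mul(-3, Add(-67, Mul(-5, Rational(-1851, 25)))) = Mul(-3, Add(-67, Rational(1851, 5))) = Mul(-3, Rational(1516, 5)) = Rational(-4548, 5)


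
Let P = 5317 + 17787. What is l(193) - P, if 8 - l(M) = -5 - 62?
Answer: -23029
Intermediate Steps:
l(M) = 75 (l(M) = 8 - (-5 - 62) = 8 - 1*(-67) = 8 + 67 = 75)
P = 23104
l(193) - P = 75 - 1*23104 = 75 - 23104 = -23029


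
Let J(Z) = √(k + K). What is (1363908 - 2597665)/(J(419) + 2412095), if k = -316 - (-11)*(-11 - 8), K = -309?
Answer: -2975939090915/5818202289859 + 1233757*I*√834/5818202289859 ≈ -0.51149 + 6.1238e-6*I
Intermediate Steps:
k = -525 (k = -316 - (-11)*(-19) = -316 - 1*209 = -316 - 209 = -525)
J(Z) = I*√834 (J(Z) = √(-525 - 309) = √(-834) = I*√834)
(1363908 - 2597665)/(J(419) + 2412095) = (1363908 - 2597665)/(I*√834 + 2412095) = -1233757/(2412095 + I*√834)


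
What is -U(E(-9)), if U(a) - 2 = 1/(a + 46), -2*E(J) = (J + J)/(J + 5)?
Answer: -354/175 ≈ -2.0229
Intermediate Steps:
E(J) = -J/(5 + J) (E(J) = -(J + J)/(2*(J + 5)) = -2*J/(2*(5 + J)) = -J/(5 + J))
U(a) = 2 + 1/(46 + a) (U(a) = 2 + 1/(a + 46) = 2 + 1/(46 + a))
-U(E(-9)) = -(93 + 2*(-1*(-9)/(5 - 9)))/(46 - 1*(-9)/(5 - 9)) = -(93 + 2*(-1*(-9)/(-4)))/(46 - 1*(-9)/(-4)) = -(93 + 2*(-1*(-9)*(-1/4)))/(46 - 1*(-9)*(-1/4)) = -(93 + 2*(-9/4))/(46 - 9/4) = -(93 - 9/2)/175/4 = -4*177/(175*2) = -1*354/175 = -354/175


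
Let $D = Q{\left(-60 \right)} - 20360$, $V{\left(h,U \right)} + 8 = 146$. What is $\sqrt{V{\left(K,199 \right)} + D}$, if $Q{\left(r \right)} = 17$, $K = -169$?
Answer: $3 i \sqrt{2245} \approx 142.14 i$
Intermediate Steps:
$V{\left(h,U \right)} = 138$ ($V{\left(h,U \right)} = -8 + 146 = 138$)
$D = -20343$ ($D = 17 - 20360 = -20343$)
$\sqrt{V{\left(K,199 \right)} + D} = \sqrt{138 - 20343} = \sqrt{-20205} = 3 i \sqrt{2245}$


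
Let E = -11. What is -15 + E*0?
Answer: -15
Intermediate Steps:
-15 + E*0 = -15 - 11*0 = -15 + 0 = -15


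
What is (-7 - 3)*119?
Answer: -1190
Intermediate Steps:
(-7 - 3)*119 = -10*119 = -1190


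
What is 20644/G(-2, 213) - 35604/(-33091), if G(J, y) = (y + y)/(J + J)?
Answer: -1358677556/7048383 ≈ -192.76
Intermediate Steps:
G(J, y) = y/J (G(J, y) = (2*y)/((2*J)) = (2*y)*(1/(2*J)) = y/J)
20644/G(-2, 213) - 35604/(-33091) = 20644/((213/(-2))) - 35604/(-33091) = 20644/((213*(-½))) - 35604*(-1/33091) = 20644/(-213/2) + 35604/33091 = 20644*(-2/213) + 35604/33091 = -41288/213 + 35604/33091 = -1358677556/7048383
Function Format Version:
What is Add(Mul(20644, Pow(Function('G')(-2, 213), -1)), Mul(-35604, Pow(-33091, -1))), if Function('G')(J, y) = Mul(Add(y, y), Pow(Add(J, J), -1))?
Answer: Rational(-1358677556, 7048383) ≈ -192.76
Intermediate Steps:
Function('G')(J, y) = Mul(y, Pow(J, -1)) (Function('G')(J, y) = Mul(Mul(2, y), Pow(Mul(2, J), -1)) = Mul(Mul(2, y), Mul(Rational(1, 2), Pow(J, -1))) = Mul(y, Pow(J, -1)))
Add(Mul(20644, Pow(Function('G')(-2, 213), -1)), Mul(-35604, Pow(-33091, -1))) = Add(Mul(20644, Pow(Mul(213, Pow(-2, -1)), -1)), Mul(-35604, Pow(-33091, -1))) = Add(Mul(20644, Pow(Mul(213, Rational(-1, 2)), -1)), Mul(-35604, Rational(-1, 33091))) = Add(Mul(20644, Pow(Rational(-213, 2), -1)), Rational(35604, 33091)) = Add(Mul(20644, Rational(-2, 213)), Rational(35604, 33091)) = Add(Rational(-41288, 213), Rational(35604, 33091)) = Rational(-1358677556, 7048383)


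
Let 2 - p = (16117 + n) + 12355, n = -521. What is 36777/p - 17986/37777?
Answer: -1892015443/1055829373 ≈ -1.7920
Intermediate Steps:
p = -27949 (p = 2 - ((16117 - 521) + 12355) = 2 - (15596 + 12355) = 2 - 1*27951 = 2 - 27951 = -27949)
36777/p - 17986/37777 = 36777/(-27949) - 17986/37777 = 36777*(-1/27949) - 17986*1/37777 = -36777/27949 - 17986/37777 = -1892015443/1055829373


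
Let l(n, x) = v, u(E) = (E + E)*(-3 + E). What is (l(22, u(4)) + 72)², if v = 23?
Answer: 9025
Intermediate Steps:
u(E) = 2*E*(-3 + E) (u(E) = (2*E)*(-3 + E) = 2*E*(-3 + E))
l(n, x) = 23
(l(22, u(4)) + 72)² = (23 + 72)² = 95² = 9025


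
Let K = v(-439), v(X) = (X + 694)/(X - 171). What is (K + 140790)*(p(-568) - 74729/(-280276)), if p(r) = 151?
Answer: 728214600697245/34193672 ≈ 2.1297e+7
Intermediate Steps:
v(X) = (694 + X)/(-171 + X)
K = -51/122 (K = (694 - 439)/(-171 - 439) = 255/(-610) = -1/610*255 = -51/122 ≈ -0.41803)
(K + 140790)*(p(-568) - 74729/(-280276)) = (-51/122 + 140790)*(151 - 74729/(-280276)) = 17176329*(151 - 74729*(-1/280276))/122 = 17176329*(151 + 74729/280276)/122 = (17176329/122)*(42396405/280276) = 728214600697245/34193672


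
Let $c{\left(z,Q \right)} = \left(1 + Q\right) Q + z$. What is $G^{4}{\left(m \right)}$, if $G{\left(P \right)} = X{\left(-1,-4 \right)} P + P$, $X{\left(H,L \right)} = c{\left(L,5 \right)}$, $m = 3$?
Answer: $43046721$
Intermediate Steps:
$c{\left(z,Q \right)} = z + Q \left(1 + Q\right)$ ($c{\left(z,Q \right)} = Q \left(1 + Q\right) + z = z + Q \left(1 + Q\right)$)
$X{\left(H,L \right)} = 30 + L$ ($X{\left(H,L \right)} = 5 + L + 5^{2} = 5 + L + 25 = 30 + L$)
$G{\left(P \right)} = 27 P$ ($G{\left(P \right)} = \left(30 - 4\right) P + P = 26 P + P = 27 P$)
$G^{4}{\left(m \right)} = \left(27 \cdot 3\right)^{4} = 81^{4} = 43046721$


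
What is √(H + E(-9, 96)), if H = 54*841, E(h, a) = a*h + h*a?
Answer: 3*√4854 ≈ 209.01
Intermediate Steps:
E(h, a) = 2*a*h (E(h, a) = a*h + a*h = 2*a*h)
H = 45414
√(H + E(-9, 96)) = √(45414 + 2*96*(-9)) = √(45414 - 1728) = √43686 = 3*√4854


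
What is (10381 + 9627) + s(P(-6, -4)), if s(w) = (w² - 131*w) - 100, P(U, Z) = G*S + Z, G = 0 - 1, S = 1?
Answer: 20588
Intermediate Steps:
G = -1
P(U, Z) = -1 + Z (P(U, Z) = -1*1 + Z = -1 + Z)
s(w) = -100 + w² - 131*w
(10381 + 9627) + s(P(-6, -4)) = (10381 + 9627) + (-100 + (-1 - 4)² - 131*(-1 - 4)) = 20008 + (-100 + (-5)² - 131*(-5)) = 20008 + (-100 + 25 + 655) = 20008 + 580 = 20588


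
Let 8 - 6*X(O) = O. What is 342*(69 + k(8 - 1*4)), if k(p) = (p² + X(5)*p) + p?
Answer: 31122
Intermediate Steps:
X(O) = 4/3 - O/6
k(p) = p² + 3*p/2 (k(p) = (p² + (4/3 - ⅙*5)*p) + p = (p² + (4/3 - ⅚)*p) + p = (p² + p/2) + p = p² + 3*p/2)
342*(69 + k(8 - 1*4)) = 342*(69 + (8 - 1*4)*(3 + 2*(8 - 1*4))/2) = 342*(69 + (8 - 4)*(3 + 2*(8 - 4))/2) = 342*(69 + (½)*4*(3 + 2*4)) = 342*(69 + (½)*4*(3 + 8)) = 342*(69 + (½)*4*11) = 342*(69 + 22) = 342*91 = 31122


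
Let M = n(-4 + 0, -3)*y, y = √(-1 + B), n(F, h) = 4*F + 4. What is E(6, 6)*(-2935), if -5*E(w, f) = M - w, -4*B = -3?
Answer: -3522 - 3522*I ≈ -3522.0 - 3522.0*I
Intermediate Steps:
n(F, h) = 4 + 4*F
B = ¾ (B = -¼*(-3) = ¾ ≈ 0.75000)
y = I/2 (y = √(-1 + ¾) = √(-¼) = I/2 ≈ 0.5*I)
M = -6*I (M = (4 + 4*(-4 + 0))*(I/2) = (4 + 4*(-4))*(I/2) = (4 - 16)*(I/2) = -6*I ≈ -6.0*I)
E(w, f) = w/5 + 6*I/5 (E(w, f) = -(-6*I - w)/5 = -(-w - 6*I)/5 = w/5 + 6*I/5)
E(6, 6)*(-2935) = ((⅕)*6 + 6*I/5)*(-2935) = (6/5 + 6*I/5)*(-2935) = -3522 - 3522*I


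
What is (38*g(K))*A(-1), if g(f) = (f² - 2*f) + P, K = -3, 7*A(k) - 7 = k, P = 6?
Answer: 684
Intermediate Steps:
A(k) = 1 + k/7
g(f) = 6 + f² - 2*f (g(f) = (f² - 2*f) + 6 = 6 + f² - 2*f)
(38*g(K))*A(-1) = (38*(6 + (-3)² - 2*(-3)))*(1 + (⅐)*(-1)) = (38*(6 + 9 + 6))*(1 - ⅐) = (38*21)*(6/7) = 798*(6/7) = 684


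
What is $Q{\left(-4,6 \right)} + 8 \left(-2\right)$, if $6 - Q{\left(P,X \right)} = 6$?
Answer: $-16$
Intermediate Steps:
$Q{\left(P,X \right)} = 0$ ($Q{\left(P,X \right)} = 6 - 6 = 0$)
$Q{\left(-4,6 \right)} + 8 \left(-2\right) = 0 + 8 \left(-2\right) = 0 - 16 = -16$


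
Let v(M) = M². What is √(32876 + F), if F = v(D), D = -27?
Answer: √33605 ≈ 183.32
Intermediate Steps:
F = 729 (F = (-27)² = 729)
√(32876 + F) = √(32876 + 729) = √33605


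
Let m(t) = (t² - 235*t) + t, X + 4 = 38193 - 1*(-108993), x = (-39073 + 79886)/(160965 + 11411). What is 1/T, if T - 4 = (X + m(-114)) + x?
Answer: 172376/32209875421 ≈ 5.3516e-6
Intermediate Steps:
x = 40813/172376 ≈ 0.23677
X = 147182 (X = -4 + (38193 - 1*(-108993)) = -4 + (38193 + 108993) = -4 + 147186 = 147182)
m(t) = t² - 234*t
T = 32209875421/172376 (T = 4 + ((147182 - 114*(-234 - 114)) + 40813/172376) = 4 + ((147182 - 114*(-348)) + 40813/172376) = 4 + ((147182 + 39672) + 40813/172376) = 4 + (186854 + 40813/172376) = 4 + 32209185917/172376 = 32209875421/172376 ≈ 1.8686e+5)
1/T = 1/(32209875421/172376) = 172376/32209875421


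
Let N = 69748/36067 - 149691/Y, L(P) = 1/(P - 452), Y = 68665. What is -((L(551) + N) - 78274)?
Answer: 19191082684493198/245177514945 ≈ 78274.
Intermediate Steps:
L(P) = 1/(-452 + P)
N = -609658877/2476540555 (N = 69748/36067 - 149691/68665 = -609658877/2476540555 ≈ -0.24617)
-((L(551) + N) - 78274) = -((1/(-452 + 551) - 609658877/2476540555) - 78274) = -((1/99 - 609658877/2476540555) - 78274) = -(-57879688268/245177514945 - 78274) = -1*(-19191082684493198/245177514945) = 19191082684493198/245177514945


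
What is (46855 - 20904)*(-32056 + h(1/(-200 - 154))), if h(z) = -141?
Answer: -835544347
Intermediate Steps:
(46855 - 20904)*(-32056 + h(1/(-200 - 154))) = (46855 - 20904)*(-32056 - 141) = 25951*(-32197) = -835544347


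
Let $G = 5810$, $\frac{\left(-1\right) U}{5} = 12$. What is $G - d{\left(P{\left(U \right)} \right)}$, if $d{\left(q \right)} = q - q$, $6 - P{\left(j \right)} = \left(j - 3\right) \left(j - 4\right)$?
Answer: $5810$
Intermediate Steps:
$U = -60$ ($U = \left(-5\right) 12 = -60$)
$P{\left(j \right)} = 6 - \left(-4 + j\right) \left(-3 + j\right)$ ($P{\left(j \right)} = 6 - \left(j - 3\right) \left(j - 4\right) = 6 - \left(-3 + j\right) \left(-4 + j\right) = 6 - \left(-4 + j\right) \left(-3 + j\right)$)
$d{\left(q \right)} = 0$
$G - d{\left(P{\left(U \right)} \right)} = 5810 - 0 = 5810 + 0 = 5810$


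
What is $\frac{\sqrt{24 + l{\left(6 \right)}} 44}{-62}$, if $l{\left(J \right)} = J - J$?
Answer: $- \frac{44 \sqrt{6}}{31} \approx -3.4767$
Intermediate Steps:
$l{\left(J \right)} = 0$
$\frac{\sqrt{24 + l{\left(6 \right)}} 44}{-62} = \frac{\sqrt{24 + 0} \cdot 44}{-62} = \sqrt{24} \cdot 44 \left(- \frac{1}{62}\right) = 2 \sqrt{6} \cdot 44 \left(- \frac{1}{62}\right) = 88 \sqrt{6} \left(- \frac{1}{62}\right) = - \frac{44 \sqrt{6}}{31}$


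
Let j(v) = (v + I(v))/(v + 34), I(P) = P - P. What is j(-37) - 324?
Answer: -935/3 ≈ -311.67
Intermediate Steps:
I(P) = 0
j(v) = v/(34 + v) (j(v) = (v + 0)/(v + 34) = v/(34 + v))
j(-37) - 324 = -37/(34 - 37) - 324 = -37/(-3) - 324 = -37*(-⅓) - 324 = 37/3 - 324 = -935/3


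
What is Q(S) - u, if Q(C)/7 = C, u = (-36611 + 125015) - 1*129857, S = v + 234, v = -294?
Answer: 41033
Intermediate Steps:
S = -60 (S = -294 + 234 = -60)
u = -41453 (u = 88404 - 129857 = -41453)
Q(C) = 7*C
Q(S) - u = 7*(-60) - 1*(-41453) = -420 + 41453 = 41033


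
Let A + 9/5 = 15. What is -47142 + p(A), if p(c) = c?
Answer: -235644/5 ≈ -47129.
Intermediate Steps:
A = 66/5 (A = -9/5 + 15 = 66/5 ≈ 13.200)
-47142 + p(A) = -47142 + 66/5 = -235644/5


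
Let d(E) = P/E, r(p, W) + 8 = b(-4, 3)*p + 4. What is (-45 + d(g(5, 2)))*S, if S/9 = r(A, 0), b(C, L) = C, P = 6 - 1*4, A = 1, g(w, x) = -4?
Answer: 3276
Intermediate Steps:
P = 2 (P = 6 - 4 = 2)
r(p, W) = -4 - 4*p (r(p, W) = -8 + (-4*p + 4) = -8 + (4 - 4*p) = -4 - 4*p)
S = -72 (S = 9*(-4 - 4*1) = 9*(-4 - 4) = 9*(-8) = -72)
d(E) = 2/E
(-45 + d(g(5, 2)))*S = (-45 + 2/(-4))*(-72) = (-45 + 2*(-¼))*(-72) = (-45 - ½)*(-72) = -91/2*(-72) = 3276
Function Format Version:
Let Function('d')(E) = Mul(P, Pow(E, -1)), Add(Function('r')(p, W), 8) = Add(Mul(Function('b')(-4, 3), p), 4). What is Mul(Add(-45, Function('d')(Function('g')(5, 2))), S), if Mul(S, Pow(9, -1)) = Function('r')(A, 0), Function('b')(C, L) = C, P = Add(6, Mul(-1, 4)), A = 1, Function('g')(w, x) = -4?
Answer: 3276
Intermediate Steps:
P = 2 (P = Add(6, -4) = 2)
Function('r')(p, W) = Add(-4, Mul(-4, p)) (Function('r')(p, W) = Add(-8, Add(Mul(-4, p), 4)) = Add(-8, Add(4, Mul(-4, p))) = Add(-4, Mul(-4, p)))
S = -72 (S = Mul(9, Add(-4, Mul(-4, 1))) = Mul(9, Add(-4, -4)) = Mul(9, -8) = -72)
Function('d')(E) = Mul(2, Pow(E, -1))
Mul(Add(-45, Function('d')(Function('g')(5, 2))), S) = Mul(Add(-45, Mul(2, Pow(-4, -1))), -72) = Mul(Add(-45, Mul(2, Rational(-1, 4))), -72) = Mul(Add(-45, Rational(-1, 2)), -72) = Mul(Rational(-91, 2), -72) = 3276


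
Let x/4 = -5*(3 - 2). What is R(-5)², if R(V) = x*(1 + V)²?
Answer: 102400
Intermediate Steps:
x = -20 (x = 4*(-5*(3 - 2)) = 4*(-5*1) = 4*(-5) = -20)
R(V) = -20*(1 + V)²
R(-5)² = (-20*(1 - 5)²)² = (-20*(-4)²)² = (-20*16)² = (-320)² = 102400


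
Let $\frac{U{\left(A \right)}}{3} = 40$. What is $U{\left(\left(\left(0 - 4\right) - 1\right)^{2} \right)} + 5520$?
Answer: $5640$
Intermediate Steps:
$U{\left(A \right)} = 120$ ($U{\left(A \right)} = 3 \cdot 40 = 120$)
$U{\left(\left(\left(0 - 4\right) - 1\right)^{2} \right)} + 5520 = 120 + 5520 = 5640$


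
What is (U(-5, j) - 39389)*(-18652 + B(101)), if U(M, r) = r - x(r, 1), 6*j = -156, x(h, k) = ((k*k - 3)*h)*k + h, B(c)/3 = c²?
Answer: -471359391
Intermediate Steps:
B(c) = 3*c²
x(h, k) = h + h*k*(-3 + k²) (x(h, k) = ((k² - 3)*h)*k + h = ((-3 + k²)*h)*k + h = (h*(-3 + k²))*k + h = h*k*(-3 + k²) + h = h + h*k*(-3 + k²))
j = -26 (j = (⅙)*(-156) = -26)
U(M, r) = 2*r (U(M, r) = r - r*(1 + 1³ - 3*1) = r - r*(1 + 1 - 3) = r - r*(-1) = r - (-1)*r = r + r = 2*r)
(U(-5, j) - 39389)*(-18652 + B(101)) = (2*(-26) - 39389)*(-18652 + 3*101²) = (-52 - 39389)*(-18652 + 3*10201) = -39441*(-18652 + 30603) = -39441*11951 = -471359391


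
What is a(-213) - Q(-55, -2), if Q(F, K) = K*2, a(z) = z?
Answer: -209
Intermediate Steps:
Q(F, K) = 2*K
a(-213) - Q(-55, -2) = -213 - 2*(-2) = -213 - 1*(-4) = -213 + 4 = -209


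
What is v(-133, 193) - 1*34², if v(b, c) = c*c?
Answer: 36093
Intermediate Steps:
v(b, c) = c²
v(-133, 193) - 1*34² = 193² - 1*34² = 37249 - 1*1156 = 37249 - 1156 = 36093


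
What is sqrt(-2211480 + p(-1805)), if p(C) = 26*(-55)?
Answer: I*sqrt(2212910) ≈ 1487.6*I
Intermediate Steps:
p(C) = -1430
sqrt(-2211480 + p(-1805)) = sqrt(-2211480 - 1430) = sqrt(-2212910) = I*sqrt(2212910)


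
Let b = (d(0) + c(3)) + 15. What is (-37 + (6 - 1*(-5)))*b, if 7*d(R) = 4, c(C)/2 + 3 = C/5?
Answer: -9802/35 ≈ -280.06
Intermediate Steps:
c(C) = -6 + 2*C/5 (c(C) = -6 + 2*(C/5) = -6 + 2*C/5)
d(R) = 4/7 (d(R) = (⅐)*4 = 4/7)
b = 377/35 (b = (4/7 + (-6 + (⅖)*3)) + 15 = (4/7 + (-6 + 6/5)) + 15 = (4/7 - 24/5) + 15 = -148/35 + 15 = 377/35 ≈ 10.771)
(-37 + (6 - 1*(-5)))*b = (-37 + (6 - 1*(-5)))*(377/35) = (-37 + (6 + 5))*(377/35) = (-37 + 11)*(377/35) = -26*377/35 = -9802/35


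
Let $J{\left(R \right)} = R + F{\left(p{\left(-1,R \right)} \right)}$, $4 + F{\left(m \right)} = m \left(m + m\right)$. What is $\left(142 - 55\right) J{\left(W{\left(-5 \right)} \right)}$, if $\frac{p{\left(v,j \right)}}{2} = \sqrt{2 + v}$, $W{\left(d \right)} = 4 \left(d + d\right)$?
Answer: $-3132$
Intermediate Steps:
$W{\left(d \right)} = 8 d$ ($W{\left(d \right)} = 4 \cdot 2 d = 8 d$)
$p{\left(v,j \right)} = 2 \sqrt{2 + v}$
$F{\left(m \right)} = -4 + 2 m^{2}$ ($F{\left(m \right)} = -4 + m \left(m + m\right) = -4 + m 2 m = -4 + 2 m^{2}$)
$J{\left(R \right)} = 4 + R$ ($J{\left(R \right)} = R - \left(4 - 2 \left(2 \sqrt{2 - 1}\right)^{2}\right) = R - \left(4 - 2 \left(2 \sqrt{1}\right)^{2}\right) = R - \left(4 - 2 \left(2 \cdot 1\right)^{2}\right) = R - \left(4 - 2 \cdot 2^{2}\right) = R + \left(-4 + 2 \cdot 4\right) = R + \left(-4 + 8\right) = R + 4 = 4 + R$)
$\left(142 - 55\right) J{\left(W{\left(-5 \right)} \right)} = \left(142 - 55\right) \left(4 + 8 \left(-5\right)\right) = 87 \left(4 - 40\right) = 87 \left(-36\right) = -3132$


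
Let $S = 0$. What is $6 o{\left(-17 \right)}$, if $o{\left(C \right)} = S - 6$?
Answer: $-36$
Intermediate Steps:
$o{\left(C \right)} = -6$ ($o{\left(C \right)} = 0 - 6 = -6$)
$6 o{\left(-17 \right)} = 6 \left(-6\right) = -36$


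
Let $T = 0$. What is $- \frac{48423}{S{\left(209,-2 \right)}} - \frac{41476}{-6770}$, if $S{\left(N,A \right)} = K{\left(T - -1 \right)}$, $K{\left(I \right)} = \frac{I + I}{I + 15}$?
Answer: $- \frac{1311274102}{3385} \approx -3.8738 \cdot 10^{5}$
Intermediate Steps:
$K{\left(I \right)} = \frac{2 I}{15 + I}$
$S{\left(N,A \right)} = \frac{1}{8}$ ($S{\left(N,A \right)} = \frac{2 \left(0 - -1\right)}{15 + \left(0 - -1\right)} = \frac{2 \left(0 + 1\right)}{15 + \left(0 + 1\right)} = 2 \cdot 1 \frac{1}{15 + 1} = 2 \cdot 1 \cdot \frac{1}{16} = \frac{1}{8}$)
$- \frac{48423}{S{\left(209,-2 \right)}} - \frac{41476}{-6770} = - 48423 \frac{1}{\frac{1}{8}} - \frac{41476}{-6770} = \left(-48423\right) 8 - - \frac{20738}{3385} = -387384 + \frac{20738}{3385} = - \frac{1311274102}{3385}$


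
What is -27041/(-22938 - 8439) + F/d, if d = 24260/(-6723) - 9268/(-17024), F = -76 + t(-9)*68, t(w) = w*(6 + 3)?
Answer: 716520873994559/392989614159 ≈ 1823.3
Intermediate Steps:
t(w) = 9*w (t(w) = w*9 = 9*w)
F = -5584 (F = -76 + (9*(-9))*68 = -76 - 81*68 = -76 - 5508 = -5584)
d = -12524767/4087584 (d = 24260*(-1/6723) - 9268*(-1/17024) = -24260/6723 + 331/608 = -12524767/4087584 ≈ -3.0641)
-27041/(-22938 - 8439) + F/d = -27041/(-22938 - 8439) - 5584/(-12524767/4087584) = -27041/(-31377) - 5584*(-4087584/12524767) = -27041*(-1/31377) + 22825069056/12524767 = 27041/31377 + 22825069056/12524767 = 716520873994559/392989614159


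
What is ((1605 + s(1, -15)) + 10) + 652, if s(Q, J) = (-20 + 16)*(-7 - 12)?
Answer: 2343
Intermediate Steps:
s(Q, J) = 76 (s(Q, J) = -4*(-19) = 76)
((1605 + s(1, -15)) + 10) + 652 = ((1605 + 76) + 10) + 652 = (1681 + 10) + 652 = 1691 + 652 = 2343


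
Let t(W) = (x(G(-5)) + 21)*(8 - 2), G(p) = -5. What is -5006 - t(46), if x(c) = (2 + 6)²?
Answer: -5516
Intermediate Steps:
x(c) = 64 (x(c) = 8² = 64)
t(W) = 510 (t(W) = (64 + 21)*(8 - 2) = 85*6 = 510)
-5006 - t(46) = -5006 - 1*510 = -5006 - 510 = -5516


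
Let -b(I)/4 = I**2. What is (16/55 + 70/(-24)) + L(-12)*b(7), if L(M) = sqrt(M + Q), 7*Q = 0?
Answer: -1733/660 - 392*I*sqrt(3) ≈ -2.6258 - 678.96*I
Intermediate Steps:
Q = 0 (Q = (1/7)*0 = 0)
b(I) = -4*I**2
L(M) = sqrt(M) (L(M) = sqrt(M + 0) = sqrt(M))
(16/55 + 70/(-24)) + L(-12)*b(7) = (16/55 + 70/(-24)) + sqrt(-12)*(-4*7**2) = (16*(1/55) + 70*(-1/24)) + (2*I*sqrt(3))*(-4*49) = (16/55 - 35/12) + (2*I*sqrt(3))*(-196) = -1733/660 - 392*I*sqrt(3)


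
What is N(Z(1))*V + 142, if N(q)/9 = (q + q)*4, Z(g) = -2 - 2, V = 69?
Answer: -19730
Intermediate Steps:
Z(g) = -4
N(q) = 72*q (N(q) = 9*((q + q)*4) = 9*((2*q)*4) = 9*(8*q) = 72*q)
N(Z(1))*V + 142 = (72*(-4))*69 + 142 = -288*69 + 142 = -19872 + 142 = -19730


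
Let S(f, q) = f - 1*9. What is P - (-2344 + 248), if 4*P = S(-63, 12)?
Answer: 2078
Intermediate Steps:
S(f, q) = -9 + f (S(f, q) = f - 9 = -9 + f)
P = -18 (P = (-9 - 63)/4 = (1/4)*(-72) = -18)
P - (-2344 + 248) = -18 - (-2344 + 248) = -18 - 1*(-2096) = -18 + 2096 = 2078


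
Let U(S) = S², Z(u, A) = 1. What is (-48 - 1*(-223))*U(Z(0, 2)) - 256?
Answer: -81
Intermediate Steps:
(-48 - 1*(-223))*U(Z(0, 2)) - 256 = (-48 - 1*(-223))*1² - 256 = (-48 + 223)*1 - 256 = 175*1 - 256 = 175 - 256 = -81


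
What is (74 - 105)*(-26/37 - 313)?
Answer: 359817/37 ≈ 9724.8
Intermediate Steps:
(74 - 105)*(-26/37 - 313) = -31*(-26*1/37 - 313) = -31*(-26/37 - 313) = -31*(-11607/37) = 359817/37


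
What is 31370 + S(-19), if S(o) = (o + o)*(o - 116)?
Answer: 36500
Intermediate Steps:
S(o) = 2*o*(-116 + o) (S(o) = (2*o)*(-116 + o) = 2*o*(-116 + o))
31370 + S(-19) = 31370 + 2*(-19)*(-116 - 19) = 31370 + 2*(-19)*(-135) = 31370 + 5130 = 36500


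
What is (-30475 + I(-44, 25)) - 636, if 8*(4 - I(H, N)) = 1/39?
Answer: -9705385/312 ≈ -31107.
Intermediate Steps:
I(H, N) = 1247/312 (I(H, N) = 4 - 1/8/39 = 4 - 1/8*1/39 = 4 - 1/312 = 1247/312)
(-30475 + I(-44, 25)) - 636 = (-30475 + 1247/312) - 636 = -9506953/312 - 636 = -9705385/312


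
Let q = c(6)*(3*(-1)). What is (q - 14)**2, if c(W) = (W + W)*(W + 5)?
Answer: 168100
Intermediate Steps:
c(W) = 2*W*(5 + W) (c(W) = (2*W)*(5 + W) = 2*W*(5 + W))
q = -396 (q = (2*6*(5 + 6))*(3*(-1)) = (2*6*11)*(-3) = 132*(-3) = -396)
(q - 14)**2 = (-396 - 14)**2 = (-410)**2 = 168100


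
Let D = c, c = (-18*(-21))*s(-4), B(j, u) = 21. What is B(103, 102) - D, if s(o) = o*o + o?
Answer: -4515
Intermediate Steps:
s(o) = o + o**2 (s(o) = o**2 + o = o + o**2)
c = 4536 (c = (-18*(-21))*(-4*(1 - 4)) = 378*(-4*(-3)) = 378*12 = 4536)
D = 4536
B(103, 102) - D = 21 - 1*4536 = 21 - 4536 = -4515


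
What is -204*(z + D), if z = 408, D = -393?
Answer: -3060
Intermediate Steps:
-204*(z + D) = -204*(408 - 393) = -204*15 = -3060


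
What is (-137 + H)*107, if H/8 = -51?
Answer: -58315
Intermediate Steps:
H = -408 (H = 8*(-51) = -408)
(-137 + H)*107 = (-137 - 408)*107 = -545*107 = -58315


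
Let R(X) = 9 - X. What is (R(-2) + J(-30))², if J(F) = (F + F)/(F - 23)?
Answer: 413449/2809 ≈ 147.19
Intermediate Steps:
J(F) = 2*F/(-23 + F) (J(F) = (2*F)/(-23 + F) = 2*F/(-23 + F))
(R(-2) + J(-30))² = ((9 - 1*(-2)) + 2*(-30)/(-23 - 30))² = ((9 + 2) + 2*(-30)/(-53))² = (11 + 2*(-30)*(-1/53))² = (11 + 60/53)² = (643/53)² = 413449/2809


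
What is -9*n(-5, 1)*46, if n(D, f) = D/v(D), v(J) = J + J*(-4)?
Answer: 138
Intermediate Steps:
v(J) = -3*J (v(J) = J - 4*J = -3*J)
n(D, f) = -1/3 (n(D, f) = D/((-3*D)) = D*(-1/(3*D)) = -1/3)
-9*n(-5, 1)*46 = -9*(-1/3)*46 = 3*46 = 138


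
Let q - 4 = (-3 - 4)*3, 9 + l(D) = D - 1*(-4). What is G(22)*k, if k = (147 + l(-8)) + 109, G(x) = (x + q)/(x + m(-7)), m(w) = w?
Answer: 81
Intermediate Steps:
l(D) = -5 + D (l(D) = -9 + (D - 1*(-4)) = -9 + (D + 4) = -9 + (4 + D) = -5 + D)
q = -17 (q = 4 + (-3 - 4)*3 = 4 - 7*3 = 4 - 21 = -17)
G(x) = (-17 + x)/(-7 + x) (G(x) = (x - 17)/(x - 7) = (-17 + x)/(-7 + x))
k = 243 (k = (147 + (-5 - 8)) + 109 = (147 - 13) + 109 = 134 + 109 = 243)
G(22)*k = ((-17 + 22)/(-7 + 22))*243 = (5/15)*243 = ((1/15)*5)*243 = (1/3)*243 = 81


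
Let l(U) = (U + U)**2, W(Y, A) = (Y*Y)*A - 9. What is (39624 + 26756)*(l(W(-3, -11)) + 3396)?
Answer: 3322451760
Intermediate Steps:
W(Y, A) = -9 + A*Y**2 (W(Y, A) = Y**2*A - 9 = A*Y**2 - 9 = -9 + A*Y**2)
l(U) = 4*U**2 (l(U) = (2*U)**2 = 4*U**2)
(39624 + 26756)*(l(W(-3, -11)) + 3396) = (39624 + 26756)*(4*(-9 - 11*(-3)**2)**2 + 3396) = 66380*(4*(-9 - 11*9)**2 + 3396) = 66380*(4*(-9 - 99)**2 + 3396) = 66380*(4*(-108)**2 + 3396) = 66380*(4*11664 + 3396) = 66380*(46656 + 3396) = 66380*50052 = 3322451760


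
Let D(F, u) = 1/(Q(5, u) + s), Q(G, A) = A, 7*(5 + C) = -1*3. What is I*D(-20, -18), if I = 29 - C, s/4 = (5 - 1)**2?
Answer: 241/322 ≈ 0.74845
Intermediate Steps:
C = -38/7 (C = -5 + (-1*3)/7 = -5 + (1/7)*(-3) = -5 - 3/7 = -38/7 ≈ -5.4286)
s = 64 (s = 4*(5 - 1)**2 = 4*4**2 = 4*16 = 64)
I = 241/7 (I = 29 - 1*(-38/7) = 29 + 38/7 = 241/7 ≈ 34.429)
D(F, u) = 1/(64 + u) (D(F, u) = 1/(u + 64) = 1/(64 + u))
I*D(-20, -18) = 241/(7*(64 - 18)) = (241/7)/46 = (241/7)*(1/46) = 241/322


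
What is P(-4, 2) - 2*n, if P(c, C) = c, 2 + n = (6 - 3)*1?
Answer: -6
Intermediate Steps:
n = 1 (n = -2 + (6 - 3)*1 = -2 + 3*1 = -2 + 3 = 1)
P(-4, 2) - 2*n = -4 - 2*1 = -4 - 2 = -6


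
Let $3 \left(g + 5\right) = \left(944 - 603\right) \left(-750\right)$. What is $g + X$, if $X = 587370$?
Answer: $502115$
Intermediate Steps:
$g = -85255$ ($g = -5 + \frac{\left(944 - 603\right) \left(-750\right)}{3} = -5 + \frac{341 \left(-750\right)}{3} = -5 + \frac{1}{3} \left(-255750\right) = -5 - 85250 = -85255$)
$g + X = -85255 + 587370 = 502115$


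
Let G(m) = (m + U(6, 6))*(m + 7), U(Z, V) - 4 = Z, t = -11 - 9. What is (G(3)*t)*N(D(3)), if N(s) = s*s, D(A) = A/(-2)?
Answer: -5850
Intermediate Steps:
t = -20
U(Z, V) = 4 + Z
D(A) = -A/2 (D(A) = A*(-1/2) = -A/2)
N(s) = s**2
G(m) = (7 + m)*(10 + m) (G(m) = (m + (4 + 6))*(m + 7) = (m + 10)*(7 + m) = (10 + m)*(7 + m) = (7 + m)*(10 + m))
(G(3)*t)*N(D(3)) = ((70 + 3**2 + 17*3)*(-20))*(-1/2*3)**2 = ((70 + 9 + 51)*(-20))*(-3/2)**2 = (130*(-20))*(9/4) = -2600*9/4 = -5850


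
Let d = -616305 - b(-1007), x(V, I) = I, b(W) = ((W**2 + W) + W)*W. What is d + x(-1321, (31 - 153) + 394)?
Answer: 1018503212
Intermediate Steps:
b(W) = W*(W**2 + 2*W) (b(W) = ((W + W**2) + W)*W = (W**2 + 2*W)*W = W*(W**2 + 2*W))
d = 1018502940 (d = -616305 - (-1007)**2*(2 - 1007) = -616305 - 1014049*(-1005) = -616305 - 1*(-1019119245) = -616305 + 1019119245 = 1018502940)
d + x(-1321, (31 - 153) + 394) = 1018502940 + ((31 - 153) + 394) = 1018502940 + (-122 + 394) = 1018502940 + 272 = 1018503212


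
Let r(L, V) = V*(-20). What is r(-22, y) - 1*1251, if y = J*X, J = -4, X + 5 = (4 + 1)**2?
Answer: 349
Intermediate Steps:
X = 20 (X = -5 + (4 + 1)**2 = -5 + 5**2 = -5 + 25 = 20)
y = -80 (y = -4*20 = -80)
r(L, V) = -20*V
r(-22, y) - 1*1251 = -20*(-80) - 1*1251 = 1600 - 1251 = 349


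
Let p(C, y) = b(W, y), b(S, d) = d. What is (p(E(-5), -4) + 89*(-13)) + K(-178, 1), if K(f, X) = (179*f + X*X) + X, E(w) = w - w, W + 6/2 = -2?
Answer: -33021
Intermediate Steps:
W = -5 (W = -3 - 2 = -5)
E(w) = 0
p(C, y) = y
K(f, X) = X + X² + 179*f (K(f, X) = (179*f + X²) + X = (X² + 179*f) + X = X + X² + 179*f)
(p(E(-5), -4) + 89*(-13)) + K(-178, 1) = (-4 + 89*(-13)) + (1 + 1² + 179*(-178)) = (-4 - 1157) + (1 + 1 - 31862) = -1161 - 31860 = -33021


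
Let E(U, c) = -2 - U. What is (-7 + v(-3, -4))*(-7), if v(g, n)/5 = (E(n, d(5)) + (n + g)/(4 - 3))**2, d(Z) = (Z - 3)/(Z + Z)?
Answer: -826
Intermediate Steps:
d(Z) = (-3 + Z)/(2*Z) (d(Z) = (-3 + Z)/((2*Z)) = (-3 + Z)*(1/(2*Z)) = (-3 + Z)/(2*Z))
v(g, n) = 5*(-2 + g)**2 (v(g, n) = 5*((-2 - n) + (n + g)/(4 - 3))**2 = 5*((-2 - n) + (g + n)/1)**2 = 5*((-2 - n) + (g + n)*1)**2 = 5*((-2 - n) + (g + n))**2 = 5*(-2 + g)**2)
(-7 + v(-3, -4))*(-7) = (-7 + 5*(-2 - 3)**2)*(-7) = (-7 + 5*(-5)**2)*(-7) = (-7 + 5*25)*(-7) = (-7 + 125)*(-7) = 118*(-7) = -826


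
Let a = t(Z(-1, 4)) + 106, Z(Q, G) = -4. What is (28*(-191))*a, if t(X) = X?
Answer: -545496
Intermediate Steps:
a = 102 (a = -4 + 106 = 102)
(28*(-191))*a = (28*(-191))*102 = -5348*102 = -545496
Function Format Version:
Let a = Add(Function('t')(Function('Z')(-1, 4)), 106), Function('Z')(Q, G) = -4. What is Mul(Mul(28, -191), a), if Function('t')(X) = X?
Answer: -545496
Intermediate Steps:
a = 102 (a = Add(-4, 106) = 102)
Mul(Mul(28, -191), a) = Mul(Mul(28, -191), 102) = Mul(-5348, 102) = -545496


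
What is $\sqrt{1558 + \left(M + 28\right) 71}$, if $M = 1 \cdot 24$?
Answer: $5 \sqrt{210} \approx 72.457$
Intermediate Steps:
$M = 24$
$\sqrt{1558 + \left(M + 28\right) 71} = \sqrt{1558 + \left(24 + 28\right) 71} = \sqrt{1558 + 52 \cdot 71} = \sqrt{1558 + 3692} = \sqrt{5250} = 5 \sqrt{210}$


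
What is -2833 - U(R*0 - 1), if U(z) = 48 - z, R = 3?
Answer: -2882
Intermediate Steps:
-2833 - U(R*0 - 1) = -2833 - (48 - (3*0 - 1)) = -2833 - (48 - (0 - 1)) = -2833 - (48 - 1*(-1)) = -2833 - (48 + 1) = -2833 - 1*49 = -2833 - 49 = -2882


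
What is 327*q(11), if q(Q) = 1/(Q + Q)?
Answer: 327/22 ≈ 14.864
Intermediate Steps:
q(Q) = 1/(2*Q)
327*q(11) = 327*((1/2)/11) = 327*((1/2)*(1/11)) = 327*(1/22) = 327/22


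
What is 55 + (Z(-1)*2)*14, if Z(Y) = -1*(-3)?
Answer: 139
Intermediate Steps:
Z(Y) = 3
55 + (Z(-1)*2)*14 = 55 + (3*2)*14 = 55 + 6*14 = 55 + 84 = 139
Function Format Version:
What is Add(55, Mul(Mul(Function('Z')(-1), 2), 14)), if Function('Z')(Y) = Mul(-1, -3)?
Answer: 139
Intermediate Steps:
Function('Z')(Y) = 3
Add(55, Mul(Mul(Function('Z')(-1), 2), 14)) = Add(55, Mul(Mul(3, 2), 14)) = Add(55, Mul(6, 14)) = Add(55, 84) = 139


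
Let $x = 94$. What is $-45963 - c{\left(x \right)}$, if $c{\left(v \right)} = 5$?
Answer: $-45968$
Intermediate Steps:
$-45963 - c{\left(x \right)} = -45963 - 5 = -45968$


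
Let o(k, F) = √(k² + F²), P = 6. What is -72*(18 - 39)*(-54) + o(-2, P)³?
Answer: -81648 + 80*√10 ≈ -81395.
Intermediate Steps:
o(k, F) = √(F² + k²)
-72*(18 - 39)*(-54) + o(-2, P)³ = -72*(18 - 39)*(-54) + (√(6² + (-2)²))³ = -72*(-21)*(-54) + (√(36 + 4))³ = 1512*(-54) + (√40)³ = -81648 + (2*√10)³ = -81648 + 80*√10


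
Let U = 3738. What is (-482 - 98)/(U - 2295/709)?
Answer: -411220/2647947 ≈ -0.15530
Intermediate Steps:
(-482 - 98)/(U - 2295/709) = (-482 - 98)/(3738 - 2295/709) = -580/(3738 - 2295*1/709) = -580/(3738 - 2295/709) = -580/2647947/709 = -580*709/2647947 = -411220/2647947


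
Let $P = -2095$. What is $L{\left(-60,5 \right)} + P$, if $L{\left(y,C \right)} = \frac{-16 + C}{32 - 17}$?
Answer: $- \frac{31436}{15} \approx -2095.7$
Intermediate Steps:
$L{\left(y,C \right)} = - \frac{16}{15} + \frac{C}{15}$ ($L{\left(y,C \right)} = \frac{-16 + C}{15} = \left(-16 + C\right) \frac{1}{15} = - \frac{16}{15} + \frac{C}{15}$)
$L{\left(-60,5 \right)} + P = \left(- \frac{16}{15} + \frac{1}{15} \cdot 5\right) - 2095 = \left(- \frac{16}{15} + \frac{1}{3}\right) - 2095 = - \frac{11}{15} - 2095 = - \frac{31436}{15}$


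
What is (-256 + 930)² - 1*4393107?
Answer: -3938831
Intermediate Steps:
(-256 + 930)² - 1*4393107 = 674² - 4393107 = 454276 - 4393107 = -3938831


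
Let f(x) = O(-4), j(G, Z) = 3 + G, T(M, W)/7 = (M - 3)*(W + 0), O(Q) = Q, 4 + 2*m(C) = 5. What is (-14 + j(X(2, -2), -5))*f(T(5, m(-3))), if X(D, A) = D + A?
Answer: 44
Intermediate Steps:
m(C) = 1/2 (m(C) = -2 + (1/2)*5 = -2 + 5/2 = 1/2)
X(D, A) = A + D
T(M, W) = 7*W*(-3 + M) (T(M, W) = 7*((M - 3)*(W + 0)) = 7*((-3 + M)*W) = 7*(W*(-3 + M)) = 7*W*(-3 + M))
f(x) = -4
(-14 + j(X(2, -2), -5))*f(T(5, m(-3))) = (-14 + (3 + (-2 + 2)))*(-4) = (-14 + (3 + 0))*(-4) = (-14 + 3)*(-4) = -11*(-4) = 44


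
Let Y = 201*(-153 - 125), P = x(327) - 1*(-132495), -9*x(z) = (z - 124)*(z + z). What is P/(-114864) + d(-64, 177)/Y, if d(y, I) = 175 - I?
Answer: -3289525439/3209185296 ≈ -1.0250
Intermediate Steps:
x(z) = -2*z*(-124 + z)/9 (x(z) = -(z - 124)*(z + z)/9 = -(-124 + z)*2*z/9 = -2*z*(-124 + z)/9)
P = 353231/3 (P = (2/9)*327*(124 - 1*327) - 1*(-132495) = (2/9)*327*(124 - 327) + 132495 = (2/9)*327*(-203) + 132495 = -44254/3 + 132495 = 353231/3 ≈ 1.1774e+5)
Y = -55878 (Y = 201*(-278) = -55878)
P/(-114864) + d(-64, 177)/Y = (353231/3)/(-114864) + (175 - 1*177)/(-55878) = (353231/3)*(-1/114864) + (175 - 177)*(-1/55878) = -353231/344592 - 2*(-1/55878) = -353231/344592 + 1/27939 = -3289525439/3209185296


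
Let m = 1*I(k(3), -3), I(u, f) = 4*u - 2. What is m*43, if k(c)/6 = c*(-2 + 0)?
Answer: -6278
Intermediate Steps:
k(c) = -12*c (k(c) = 6*(c*(-2 + 0)) = 6*(c*(-2)) = 6*(-2*c) = -12*c)
I(u, f) = -2 + 4*u
m = -146 (m = 1*(-2 + 4*(-12*3)) = 1*(-2 + 4*(-36)) = 1*(-2 - 144) = 1*(-146) = -146)
m*43 = -146*43 = -6278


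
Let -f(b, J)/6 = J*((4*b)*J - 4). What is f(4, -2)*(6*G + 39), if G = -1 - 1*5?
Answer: -1296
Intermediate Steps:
G = -6 (G = -1 - 5 = -6)
f(b, J) = -6*J*(-4 + 4*J*b) (f(b, J) = -6*J*((4*b)*J - 4) = -6*J*(4*J*b - 4) = -6*J*(-4 + 4*J*b))
f(4, -2)*(6*G + 39) = (24*(-2)*(1 - 1*(-2)*4))*(6*(-6) + 39) = (24*(-2)*(1 + 8))*(-36 + 39) = (24*(-2)*9)*3 = -432*3 = -1296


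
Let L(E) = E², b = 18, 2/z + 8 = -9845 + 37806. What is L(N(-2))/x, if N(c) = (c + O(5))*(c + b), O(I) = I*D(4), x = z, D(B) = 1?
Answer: 32201856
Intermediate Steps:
z = 2/27953 (z = 2/(-8 + (-9845 + 37806)) = 2/(-8 + 27961) = 2/27953 ≈ 7.1549e-5)
x = 2/27953 ≈ 7.1549e-5
O(I) = I (O(I) = I*1 = I)
N(c) = (5 + c)*(18 + c) (N(c) = (c + 5)*(c + 18) = (5 + c)*(18 + c))
L(N(-2))/x = (90 + (-2)² + 23*(-2))²/(2/27953) = (90 + 4 - 46)²*(27953/2) = 48²*(27953/2) = 2304*(27953/2) = 32201856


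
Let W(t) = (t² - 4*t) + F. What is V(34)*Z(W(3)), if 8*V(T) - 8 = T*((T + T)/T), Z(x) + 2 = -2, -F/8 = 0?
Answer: -38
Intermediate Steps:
F = 0 (F = -8*0 = 0)
W(t) = t² - 4*t (W(t) = (t² - 4*t) + 0 = t² - 4*t)
Z(x) = -4 (Z(x) = -2 - 2 = -4)
V(T) = 1 + T/4 (V(T) = 1 + (T*((T + T)/T))/8 = 1 + (T*((2*T)/T))/8 = 1 + (T*2)/8 = 1 + (2*T)/8 = 1 + T/4)
V(34)*Z(W(3)) = (1 + (¼)*34)*(-4) = (1 + 17/2)*(-4) = (19/2)*(-4) = -38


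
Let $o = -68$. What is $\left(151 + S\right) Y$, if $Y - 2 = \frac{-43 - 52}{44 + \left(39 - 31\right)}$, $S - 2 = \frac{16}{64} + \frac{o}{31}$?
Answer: $\frac{168579}{6448} \approx 26.144$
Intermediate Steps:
$S = \frac{7}{124}$ ($S = 2 + \left(\frac{16}{64} - \frac{68}{31}\right) = 2 + \left(16 \cdot \frac{1}{64} - \frac{68}{31}\right) = 2 + \left(\frac{1}{4} - \frac{68}{31}\right) = 2 - \frac{241}{124} = \frac{7}{124} \approx 0.056452$)
$Y = \frac{9}{52}$ ($Y = 2 + \frac{-43 - 52}{44 + \left(39 - 31\right)} = 2 - \frac{95}{44 + 8} = 2 - \frac{95}{52} = \frac{9}{52} \approx 0.17308$)
$\left(151 + S\right) Y = \left(151 + \frac{7}{124}\right) \frac{9}{52} = \frac{18731}{124} \cdot \frac{9}{52} = \frac{168579}{6448}$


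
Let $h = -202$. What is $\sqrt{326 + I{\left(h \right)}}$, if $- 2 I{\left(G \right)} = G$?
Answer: $\sqrt{427} \approx 20.664$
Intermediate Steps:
$I{\left(G \right)} = - \frac{G}{2}$
$\sqrt{326 + I{\left(h \right)}} = \sqrt{326 - -101} = \sqrt{326 + 101} = \sqrt{427}$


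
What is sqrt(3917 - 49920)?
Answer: I*sqrt(46003) ≈ 214.48*I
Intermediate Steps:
sqrt(3917 - 49920) = sqrt(-46003) = I*sqrt(46003)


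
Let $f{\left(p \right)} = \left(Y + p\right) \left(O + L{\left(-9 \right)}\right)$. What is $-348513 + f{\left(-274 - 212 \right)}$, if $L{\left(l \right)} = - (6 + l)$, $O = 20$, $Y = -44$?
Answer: $-360703$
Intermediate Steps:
$L{\left(l \right)} = -6 - l$
$f{\left(p \right)} = -1012 + 23 p$ ($f{\left(p \right)} = \left(-44 + p\right) \left(20 - -3\right) = \left(-44 + p\right) \left(20 + \left(-6 + 9\right)\right) = \left(-44 + p\right) \left(20 + 3\right) = \left(-44 + p\right) 23 = -1012 + 23 p$)
$-348513 + f{\left(-274 - 212 \right)} = -348513 + \left(-1012 + 23 \left(-274 - 212\right)\right) = -348513 + \left(-1012 + 23 \left(-486\right)\right) = -348513 - 12190 = -360703$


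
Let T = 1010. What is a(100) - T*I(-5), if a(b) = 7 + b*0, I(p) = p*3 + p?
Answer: 20207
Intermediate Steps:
I(p) = 4*p (I(p) = 3*p + p = 4*p)
a(b) = 7 (a(b) = 7 + 0 = 7)
a(100) - T*I(-5) = 7 - 1010*4*(-5) = 7 - 1010*(-20) = 7 - 1*(-20200) = 7 + 20200 = 20207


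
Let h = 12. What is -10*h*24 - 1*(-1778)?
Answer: -1102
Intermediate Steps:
-10*h*24 - 1*(-1778) = -10*12*24 - 1*(-1778) = -120*24 + 1778 = -2880 + 1778 = -1102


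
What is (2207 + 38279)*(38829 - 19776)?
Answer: 771379758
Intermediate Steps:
(2207 + 38279)*(38829 - 19776) = 40486*19053 = 771379758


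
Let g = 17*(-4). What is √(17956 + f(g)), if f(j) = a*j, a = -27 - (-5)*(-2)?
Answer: 2*√5118 ≈ 143.08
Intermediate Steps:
g = -68
a = -37 (a = -27 - 1*10 = -27 - 10 = -37)
f(j) = -37*j
√(17956 + f(g)) = √(17956 - 37*(-68)) = √(17956 + 2516) = √20472 = 2*√5118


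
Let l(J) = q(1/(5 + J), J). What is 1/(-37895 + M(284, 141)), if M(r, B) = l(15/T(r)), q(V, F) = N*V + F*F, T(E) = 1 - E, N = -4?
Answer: -28031150/1062263015687 ≈ -2.6388e-5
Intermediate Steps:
q(V, F) = F² - 4*V (q(V, F) = -4*V + F*F = -4*V + F² = F² - 4*V)
l(J) = J² - 4/(5 + J)
M(r, B) = (-4 + 225*(5 + 15/(1 - r))/(1 - r)²)/(5 + 15/(1 - r)) (M(r, B) = (-4 + (15/(1 - r))²*(5 + 15/(1 - r)))/(5 + 15/(1 - r)) = (-4 + (225/(1 - r)²)*(5 + 15/(1 - r)))/(5 + 15/(1 - r)) = (-4 + 225*(5 + 15/(1 - r))/(1 - r)²)/(5 + 15/(1 - r)))
1/(-37895 + M(284, 141)) = 1/(-37895 + (-4500 + 4*(1 - 1*284)³ + 1125*284)/(5*(-1 + 284)²*(-4 + 284))) = 1/(-37895 + (⅕)*(-4500 + 4*(1 - 284)³ + 319500)/(283²*280)) = 1/(-37895 + (⅕)*(1/80089)*(1/280)*(-4500 + 4*(-283)³ + 319500)) = 1/(-37895 + (⅕)*(1/80089)*(1/280)*(-4500 + 4*(-22665187) + 319500)) = 1/(-37895 + (⅕)*(1/80089)*(1/280)*(-4500 - 90660748 + 319500)) = 1/(-37895 + (⅕)*(1/80089)*(1/280)*(-90345748)) = 1/(-37895 - 22586437/28031150) = 1/(-1062263015687/28031150) = -28031150/1062263015687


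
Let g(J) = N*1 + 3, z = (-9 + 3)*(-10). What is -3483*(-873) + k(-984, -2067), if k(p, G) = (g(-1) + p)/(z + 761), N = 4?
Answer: 2496380062/821 ≈ 3.0407e+6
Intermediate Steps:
z = 60 (z = -6*(-10) = 60)
g(J) = 7 (g(J) = 4*1 + 3 = 4 + 3 = 7)
k(p, G) = 7/821 + p/821 (k(p, G) = (7 + p)/(60 + 761) = (7 + p)/821 = (7 + p)*(1/821) = 7/821 + p/821)
-3483*(-873) + k(-984, -2067) = -3483*(-873) + (7/821 + (1/821)*(-984)) = 3040659 + (7/821 - 984/821) = 3040659 - 977/821 = 2496380062/821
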